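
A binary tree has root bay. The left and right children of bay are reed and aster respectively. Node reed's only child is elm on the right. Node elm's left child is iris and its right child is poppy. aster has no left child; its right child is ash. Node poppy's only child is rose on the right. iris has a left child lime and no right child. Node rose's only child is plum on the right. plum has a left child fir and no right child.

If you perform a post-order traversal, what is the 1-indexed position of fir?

Post-order visits the left subtree, then the right subtree, then the node.
At bay: go left to reed.
  At reed: no left child.
  At reed: go right to elm.
    At elm: go left to iris.
      At iris: go left to lime.
        lime is a leaf — visit lime.
      At iris: no right child.
      Visit iris.
    At elm: go right to poppy.
      At poppy: no left child.
      At poppy: go right to rose.
        At rose: no left child.
        At rose: go right to plum.
          At plum: go left to fir.
            fir is a leaf — visit fir.
          At plum: no right child.
          Visit plum.
        Visit rose.
      Visit poppy.
    Visit elm.
  Visit reed.
At bay: go right to aster.
  At aster: no left child.
  At aster: go right to ash.
    ash is a leaf — visit ash.
  Visit aster.
Visit bay.
Full post-order sequence: lime, iris, fir, plum, rose, poppy, elm, reed, ash, aster, bay.

3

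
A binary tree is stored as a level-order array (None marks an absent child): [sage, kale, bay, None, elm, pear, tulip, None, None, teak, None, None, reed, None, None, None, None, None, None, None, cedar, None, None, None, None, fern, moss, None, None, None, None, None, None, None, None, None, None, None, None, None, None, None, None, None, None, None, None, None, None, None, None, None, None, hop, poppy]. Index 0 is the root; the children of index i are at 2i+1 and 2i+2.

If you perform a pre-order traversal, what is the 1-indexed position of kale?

Pre-order visits the node, then its left subtree, then its right subtree.
Visit sage.
At sage: go left to kale.
  Visit kale.
  At kale: no left child.
  At kale: go right to elm.
    Visit elm.
    At elm: go left to teak.
      Visit teak.
      At teak: no left child.
      At teak: go right to cedar.
        cedar is a leaf — visit cedar.
    At elm: no right child.
At sage: go right to bay.
  Visit bay.
  At bay: go left to pear.
    Visit pear.
    At pear: no left child.
    At pear: go right to reed.
      Visit reed.
      At reed: go left to fern.
        fern is a leaf — visit fern.
      At reed: go right to moss.
        Visit moss.
        At moss: go left to hop.
          hop is a leaf — visit hop.
        At moss: go right to poppy.
          poppy is a leaf — visit poppy.
  At bay: go right to tulip.
    tulip is a leaf — visit tulip.
Full pre-order sequence: sage, kale, elm, teak, cedar, bay, pear, reed, fern, moss, hop, poppy, tulip.

2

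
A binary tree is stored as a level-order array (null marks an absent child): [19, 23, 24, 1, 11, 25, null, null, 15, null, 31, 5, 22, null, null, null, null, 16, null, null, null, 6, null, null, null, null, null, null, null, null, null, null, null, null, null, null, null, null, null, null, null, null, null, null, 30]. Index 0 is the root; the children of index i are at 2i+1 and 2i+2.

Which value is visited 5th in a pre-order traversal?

Pre-order visits the node, then its left subtree, then its right subtree.
Visit 19.
At 19: go left to 23.
  Visit 23.
  At 23: go left to 1.
    Visit 1.
    At 1: no left child.
    At 1: go right to 15.
      Visit 15.
      At 15: go left to 16.
        16 is a leaf — visit 16.
      At 15: no right child.
  At 23: go right to 11.
    Visit 11.
    At 11: no left child.
    At 11: go right to 31.
      Visit 31.
      At 31: go left to 6.
        Visit 6.
        At 6: no left child.
        At 6: go right to 30.
          30 is a leaf — visit 30.
      At 31: no right child.
At 19: go right to 24.
  Visit 24.
  At 24: go left to 25.
    Visit 25.
    At 25: go left to 5.
      5 is a leaf — visit 5.
    At 25: go right to 22.
      22 is a leaf — visit 22.
  At 24: no right child.
Full pre-order sequence: 19, 23, 1, 15, 16, 11, 31, 6, 30, 24, 25, 5, 22.

16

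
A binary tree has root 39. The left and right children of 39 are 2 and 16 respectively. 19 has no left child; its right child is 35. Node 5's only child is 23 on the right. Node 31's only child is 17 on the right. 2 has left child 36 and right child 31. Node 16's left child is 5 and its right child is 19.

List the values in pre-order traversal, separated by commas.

Pre-order visits the node, then its left subtree, then its right subtree.
Visit 39.
At 39: go left to 2.
  Visit 2.
  At 2: go left to 36.
    36 is a leaf — visit 36.
  At 2: go right to 31.
    Visit 31.
    At 31: no left child.
    At 31: go right to 17.
      17 is a leaf — visit 17.
At 39: go right to 16.
  Visit 16.
  At 16: go left to 5.
    Visit 5.
    At 5: no left child.
    At 5: go right to 23.
      23 is a leaf — visit 23.
  At 16: go right to 19.
    Visit 19.
    At 19: no left child.
    At 19: go right to 35.
      35 is a leaf — visit 35.

39, 2, 36, 31, 17, 16, 5, 23, 19, 35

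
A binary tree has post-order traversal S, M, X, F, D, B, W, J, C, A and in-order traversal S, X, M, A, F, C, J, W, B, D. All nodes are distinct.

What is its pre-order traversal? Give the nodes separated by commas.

A, X, S, M, C, F, J, W, B, D

The last element of post-order is the root; it splits in-order into left and right subtrees.
Root A: left subtree has 3 nodes {S, X, M}, right has 6 {F, C, J, W, B, D}.
  Root X: left subtree has 1 node {S}, right has 1 {M}.
  Root C: left subtree has 1 node {F}, right has 4 {J, W, B, D}.
    Root J: left subtree has 0 nodes { }, right has 3 {W, B, D}.
      Root W: left subtree has 0 nodes { }, right has 2 {B, D}.
        Root B: left subtree has 0 nodes { }, right has 1 {D}.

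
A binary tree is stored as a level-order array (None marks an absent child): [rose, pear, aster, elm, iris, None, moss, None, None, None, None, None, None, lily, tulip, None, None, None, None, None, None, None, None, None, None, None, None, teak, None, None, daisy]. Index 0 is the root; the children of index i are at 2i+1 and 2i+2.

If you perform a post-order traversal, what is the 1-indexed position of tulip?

Post-order visits the left subtree, then the right subtree, then the node.
At rose: go left to pear.
  At pear: go left to elm.
    elm is a leaf — visit elm.
  At pear: go right to iris.
    iris is a leaf — visit iris.
  Visit pear.
At rose: go right to aster.
  At aster: no left child.
  At aster: go right to moss.
    At moss: go left to lily.
      At lily: go left to teak.
        teak is a leaf — visit teak.
      At lily: no right child.
      Visit lily.
    At moss: go right to tulip.
      At tulip: no left child.
      At tulip: go right to daisy.
        daisy is a leaf — visit daisy.
      Visit tulip.
    Visit moss.
  Visit aster.
Visit rose.
Full post-order sequence: elm, iris, pear, teak, lily, daisy, tulip, moss, aster, rose.

7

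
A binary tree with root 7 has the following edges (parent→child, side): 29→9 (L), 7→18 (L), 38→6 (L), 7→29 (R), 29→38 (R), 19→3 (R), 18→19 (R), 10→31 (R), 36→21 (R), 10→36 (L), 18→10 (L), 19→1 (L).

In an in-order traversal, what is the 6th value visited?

1

In-order visits the left subtree, then the node, then the right subtree.
At 7: go left to 18.
  At 18: go left to 10.
    At 10: go left to 36.
      At 36: no left child.
      Visit 36.
      At 36: go right to 21.
        21 is a leaf — visit 21.
    Visit 10.
    At 10: go right to 31.
      31 is a leaf — visit 31.
  Visit 18.
  At 18: go right to 19.
    At 19: go left to 1.
      1 is a leaf — visit 1.
    Visit 19.
    At 19: go right to 3.
      3 is a leaf — visit 3.
Visit 7.
At 7: go right to 29.
  At 29: go left to 9.
    9 is a leaf — visit 9.
  Visit 29.
  At 29: go right to 38.
    At 38: go left to 6.
      6 is a leaf — visit 6.
    Visit 38.
    At 38: no right child.
Full in-order sequence: 36, 21, 10, 31, 18, 1, 19, 3, 7, 9, 29, 6, 38.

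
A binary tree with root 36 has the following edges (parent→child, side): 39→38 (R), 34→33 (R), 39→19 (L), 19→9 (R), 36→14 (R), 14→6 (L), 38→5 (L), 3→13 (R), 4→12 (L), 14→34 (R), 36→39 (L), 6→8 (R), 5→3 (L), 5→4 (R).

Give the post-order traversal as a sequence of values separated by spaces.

9 19 13 3 12 4 5 38 39 8 6 33 34 14 36

Post-order visits the left subtree, then the right subtree, then the node.
At 36: go left to 39.
  At 39: go left to 19.
    At 19: no left child.
    At 19: go right to 9.
      9 is a leaf — visit 9.
    Visit 19.
  At 39: go right to 38.
    At 38: go left to 5.
      At 5: go left to 3.
        At 3: no left child.
        At 3: go right to 13.
          13 is a leaf — visit 13.
        Visit 3.
      At 5: go right to 4.
        At 4: go left to 12.
          12 is a leaf — visit 12.
        At 4: no right child.
        Visit 4.
      Visit 5.
    At 38: no right child.
    Visit 38.
  Visit 39.
At 36: go right to 14.
  At 14: go left to 6.
    At 6: no left child.
    At 6: go right to 8.
      8 is a leaf — visit 8.
    Visit 6.
  At 14: go right to 34.
    At 34: no left child.
    At 34: go right to 33.
      33 is a leaf — visit 33.
    Visit 34.
  Visit 14.
Visit 36.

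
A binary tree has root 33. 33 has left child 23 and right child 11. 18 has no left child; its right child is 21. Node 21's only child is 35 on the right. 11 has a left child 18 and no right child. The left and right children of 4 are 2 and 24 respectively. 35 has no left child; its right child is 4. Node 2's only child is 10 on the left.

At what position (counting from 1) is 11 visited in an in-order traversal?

10

In-order visits the left subtree, then the node, then the right subtree.
At 33: go left to 23.
  23 is a leaf — visit 23.
Visit 33.
At 33: go right to 11.
  At 11: go left to 18.
    At 18: no left child.
    Visit 18.
    At 18: go right to 21.
      At 21: no left child.
      Visit 21.
      At 21: go right to 35.
        At 35: no left child.
        Visit 35.
        At 35: go right to 4.
          At 4: go left to 2.
            At 2: go left to 10.
              10 is a leaf — visit 10.
            Visit 2.
            At 2: no right child.
          Visit 4.
          At 4: go right to 24.
            24 is a leaf — visit 24.
  Visit 11.
  At 11: no right child.
Full in-order sequence: 23, 33, 18, 21, 35, 10, 2, 4, 24, 11.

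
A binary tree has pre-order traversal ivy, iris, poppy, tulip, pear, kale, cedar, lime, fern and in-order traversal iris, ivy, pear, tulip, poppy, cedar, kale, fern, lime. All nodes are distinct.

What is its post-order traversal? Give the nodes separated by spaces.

The first element of pre-order is the root; it splits in-order into left and right subtrees.
Root ivy: left subtree has 1 node {iris}, right has 7 {pear, tulip, poppy, cedar, kale, fern, lime}.
  Root poppy: left subtree has 2 nodes {pear, tulip}, right has 4 {cedar, kale, fern, lime}.
    Root tulip: left subtree has 1 node {pear}, right has 0 { }.
    Root kale: left subtree has 1 node {cedar}, right has 2 {fern, lime}.
      Root lime: left subtree has 1 node {fern}, right has 0 { }.

iris pear tulip cedar fern lime kale poppy ivy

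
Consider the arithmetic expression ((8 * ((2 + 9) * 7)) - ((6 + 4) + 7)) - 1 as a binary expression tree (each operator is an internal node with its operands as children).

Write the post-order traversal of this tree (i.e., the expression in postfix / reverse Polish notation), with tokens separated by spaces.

8 2 9 + 7 * * 6 4 + 7 + - 1 -

Post-order on an expression tree gives postfix notation: for each operator, emit left operand, right operand, then the operator.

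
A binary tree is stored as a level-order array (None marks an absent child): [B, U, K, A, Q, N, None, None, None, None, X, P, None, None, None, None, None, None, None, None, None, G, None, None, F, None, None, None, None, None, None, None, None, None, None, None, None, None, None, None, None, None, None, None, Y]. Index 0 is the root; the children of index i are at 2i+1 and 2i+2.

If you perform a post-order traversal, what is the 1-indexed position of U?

Post-order visits the left subtree, then the right subtree, then the node.
At B: go left to U.
  At U: go left to A.
    A is a leaf — visit A.
  At U: go right to Q.
    At Q: no left child.
    At Q: go right to X.
      At X: go left to G.
        At G: no left child.
        At G: go right to Y.
          Y is a leaf — visit Y.
        Visit G.
      At X: no right child.
      Visit X.
    Visit Q.
  Visit U.
At B: go right to K.
  At K: go left to N.
    At N: go left to P.
      At P: no left child.
      At P: go right to F.
        F is a leaf — visit F.
      Visit P.
    At N: no right child.
    Visit N.
  At K: no right child.
  Visit K.
Visit B.
Full post-order sequence: A, Y, G, X, Q, U, F, P, N, K, B.

6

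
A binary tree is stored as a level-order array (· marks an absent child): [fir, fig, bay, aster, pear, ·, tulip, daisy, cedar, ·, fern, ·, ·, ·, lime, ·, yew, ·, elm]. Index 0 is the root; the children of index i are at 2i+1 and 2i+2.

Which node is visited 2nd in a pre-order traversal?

fig

Pre-order visits the node, then its left subtree, then its right subtree.
Visit fir.
At fir: go left to fig.
  Visit fig.
  At fig: go left to aster.
    Visit aster.
    At aster: go left to daisy.
      Visit daisy.
      At daisy: no left child.
      At daisy: go right to yew.
        yew is a leaf — visit yew.
    At aster: go right to cedar.
      Visit cedar.
      At cedar: no left child.
      At cedar: go right to elm.
        elm is a leaf — visit elm.
  At fig: go right to pear.
    Visit pear.
    At pear: no left child.
    At pear: go right to fern.
      fern is a leaf — visit fern.
At fir: go right to bay.
  Visit bay.
  At bay: no left child.
  At bay: go right to tulip.
    Visit tulip.
    At tulip: no left child.
    At tulip: go right to lime.
      lime is a leaf — visit lime.
Full pre-order sequence: fir, fig, aster, daisy, yew, cedar, elm, pear, fern, bay, tulip, lime.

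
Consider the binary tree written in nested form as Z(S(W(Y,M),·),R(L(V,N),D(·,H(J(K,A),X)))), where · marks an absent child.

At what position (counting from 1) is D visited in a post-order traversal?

13

Post-order visits the left subtree, then the right subtree, then the node.
At Z: go left to S.
  At S: go left to W.
    At W: go left to Y.
      Y is a leaf — visit Y.
    At W: go right to M.
      M is a leaf — visit M.
    Visit W.
  At S: no right child.
  Visit S.
At Z: go right to R.
  At R: go left to L.
    At L: go left to V.
      V is a leaf — visit V.
    At L: go right to N.
      N is a leaf — visit N.
    Visit L.
  At R: go right to D.
    At D: no left child.
    At D: go right to H.
      At H: go left to J.
        At J: go left to K.
          K is a leaf — visit K.
        At J: go right to A.
          A is a leaf — visit A.
        Visit J.
      At H: go right to X.
        X is a leaf — visit X.
      Visit H.
    Visit D.
  Visit R.
Visit Z.
Full post-order sequence: Y, M, W, S, V, N, L, K, A, J, X, H, D, R, Z.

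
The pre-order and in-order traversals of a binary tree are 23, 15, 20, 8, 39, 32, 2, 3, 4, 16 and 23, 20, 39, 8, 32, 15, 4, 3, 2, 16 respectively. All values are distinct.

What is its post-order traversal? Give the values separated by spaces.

39 32 8 20 4 3 16 2 15 23

The first element of pre-order is the root; it splits in-order into left and right subtrees.
Root 23: left subtree has 0 nodes { }, right has 9 {20, 39, 8, 32, 15, 4, 3, 2, 16}.
  Root 15: left subtree has 4 nodes {20, 39, 8, 32}, right has 4 {4, 3, 2, 16}.
    Root 20: left subtree has 0 nodes { }, right has 3 {39, 8, 32}.
      Root 8: left subtree has 1 node {39}, right has 1 {32}.
    Root 2: left subtree has 2 nodes {4, 3}, right has 1 {16}.
      Root 3: left subtree has 1 node {4}, right has 0 { }.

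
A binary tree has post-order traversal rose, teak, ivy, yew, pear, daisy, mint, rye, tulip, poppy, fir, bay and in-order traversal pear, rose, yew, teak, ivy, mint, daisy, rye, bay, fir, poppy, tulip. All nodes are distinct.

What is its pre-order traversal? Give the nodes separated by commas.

The last element of post-order is the root; it splits in-order into left and right subtrees.
Root bay: left subtree has 8 nodes {pear, rose, yew, teak, ivy, mint, daisy, rye}, right has 3 {fir, poppy, tulip}.
  Root rye: left subtree has 7 nodes {pear, rose, yew, teak, ivy, mint, daisy}, right has 0 { }.
    Root mint: left subtree has 5 nodes {pear, rose, yew, teak, ivy}, right has 1 {daisy}.
      Root pear: left subtree has 0 nodes { }, right has 4 {rose, yew, teak, ivy}.
        Root yew: left subtree has 1 node {rose}, right has 2 {teak, ivy}.
          Root ivy: left subtree has 1 node {teak}, right has 0 { }.
  Root fir: left subtree has 0 nodes { }, right has 2 {poppy, tulip}.
    Root poppy: left subtree has 0 nodes { }, right has 1 {tulip}.

bay, rye, mint, pear, yew, rose, ivy, teak, daisy, fir, poppy, tulip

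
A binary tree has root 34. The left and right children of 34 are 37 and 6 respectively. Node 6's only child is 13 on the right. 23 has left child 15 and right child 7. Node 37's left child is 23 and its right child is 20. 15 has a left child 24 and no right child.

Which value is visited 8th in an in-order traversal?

6

In-order visits the left subtree, then the node, then the right subtree.
At 34: go left to 37.
  At 37: go left to 23.
    At 23: go left to 15.
      At 15: go left to 24.
        24 is a leaf — visit 24.
      Visit 15.
      At 15: no right child.
    Visit 23.
    At 23: go right to 7.
      7 is a leaf — visit 7.
  Visit 37.
  At 37: go right to 20.
    20 is a leaf — visit 20.
Visit 34.
At 34: go right to 6.
  At 6: no left child.
  Visit 6.
  At 6: go right to 13.
    13 is a leaf — visit 13.
Full in-order sequence: 24, 15, 23, 7, 37, 20, 34, 6, 13.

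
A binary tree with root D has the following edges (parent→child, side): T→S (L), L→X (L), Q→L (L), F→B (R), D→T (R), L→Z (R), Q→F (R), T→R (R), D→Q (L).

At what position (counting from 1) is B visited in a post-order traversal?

4

Post-order visits the left subtree, then the right subtree, then the node.
At D: go left to Q.
  At Q: go left to L.
    At L: go left to X.
      X is a leaf — visit X.
    At L: go right to Z.
      Z is a leaf — visit Z.
    Visit L.
  At Q: go right to F.
    At F: no left child.
    At F: go right to B.
      B is a leaf — visit B.
    Visit F.
  Visit Q.
At D: go right to T.
  At T: go left to S.
    S is a leaf — visit S.
  At T: go right to R.
    R is a leaf — visit R.
  Visit T.
Visit D.
Full post-order sequence: X, Z, L, B, F, Q, S, R, T, D.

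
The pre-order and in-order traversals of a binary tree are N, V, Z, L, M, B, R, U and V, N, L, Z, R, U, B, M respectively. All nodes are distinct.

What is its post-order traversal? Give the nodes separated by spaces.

V L U R B M Z N

The first element of pre-order is the root; it splits in-order into left and right subtrees.
Root N: left subtree has 1 node {V}, right has 6 {L, Z, R, U, B, M}.
  Root Z: left subtree has 1 node {L}, right has 4 {R, U, B, M}.
    Root M: left subtree has 3 nodes {R, U, B}, right has 0 { }.
      Root B: left subtree has 2 nodes {R, U}, right has 0 { }.
        Root R: left subtree has 0 nodes { }, right has 1 {U}.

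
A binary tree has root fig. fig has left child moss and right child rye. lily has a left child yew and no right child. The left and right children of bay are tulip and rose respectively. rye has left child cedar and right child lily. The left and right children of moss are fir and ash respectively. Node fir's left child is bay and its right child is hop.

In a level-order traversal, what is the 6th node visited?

cedar

Level-order visits nodes level by level from the root, left to right within each level.
Level 0: fig
Level 1: moss, rye
Level 2: fir, ash, cedar, lily
Level 3: bay, hop, yew
Level 4: tulip, rose
Full level-order sequence: fig, moss, rye, fir, ash, cedar, lily, bay, hop, yew, tulip, rose.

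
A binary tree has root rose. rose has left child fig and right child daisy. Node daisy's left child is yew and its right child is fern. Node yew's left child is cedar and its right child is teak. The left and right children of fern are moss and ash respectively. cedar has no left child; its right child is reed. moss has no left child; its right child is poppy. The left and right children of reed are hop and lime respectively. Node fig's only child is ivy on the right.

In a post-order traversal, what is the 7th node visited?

teak

Post-order visits the left subtree, then the right subtree, then the node.
At rose: go left to fig.
  At fig: no left child.
  At fig: go right to ivy.
    ivy is a leaf — visit ivy.
  Visit fig.
At rose: go right to daisy.
  At daisy: go left to yew.
    At yew: go left to cedar.
      At cedar: no left child.
      At cedar: go right to reed.
        At reed: go left to hop.
          hop is a leaf — visit hop.
        At reed: go right to lime.
          lime is a leaf — visit lime.
        Visit reed.
      Visit cedar.
    At yew: go right to teak.
      teak is a leaf — visit teak.
    Visit yew.
  At daisy: go right to fern.
    At fern: go left to moss.
      At moss: no left child.
      At moss: go right to poppy.
        poppy is a leaf — visit poppy.
      Visit moss.
    At fern: go right to ash.
      ash is a leaf — visit ash.
    Visit fern.
  Visit daisy.
Visit rose.
Full post-order sequence: ivy, fig, hop, lime, reed, cedar, teak, yew, poppy, moss, ash, fern, daisy, rose.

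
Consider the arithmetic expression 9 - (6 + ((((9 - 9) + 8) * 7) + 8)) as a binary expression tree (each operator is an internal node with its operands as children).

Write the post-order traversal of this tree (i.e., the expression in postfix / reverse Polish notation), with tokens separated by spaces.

9 6 9 9 - 8 + 7 * 8 + + -

Post-order on an expression tree gives postfix notation: for each operator, emit left operand, right operand, then the operator.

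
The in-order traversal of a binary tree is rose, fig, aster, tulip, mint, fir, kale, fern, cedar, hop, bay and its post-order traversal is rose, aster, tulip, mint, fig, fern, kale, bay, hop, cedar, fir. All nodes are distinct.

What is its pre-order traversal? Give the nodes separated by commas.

fir, fig, rose, mint, tulip, aster, cedar, kale, fern, hop, bay

The last element of post-order is the root; it splits in-order into left and right subtrees.
Root fir: left subtree has 5 nodes {rose, fig, aster, tulip, mint}, right has 5 {kale, fern, cedar, hop, bay}.
  Root fig: left subtree has 1 node {rose}, right has 3 {aster, tulip, mint}.
    Root mint: left subtree has 2 nodes {aster, tulip}, right has 0 { }.
      Root tulip: left subtree has 1 node {aster}, right has 0 { }.
  Root cedar: left subtree has 2 nodes {kale, fern}, right has 2 {hop, bay}.
    Root kale: left subtree has 0 nodes { }, right has 1 {fern}.
    Root hop: left subtree has 0 nodes { }, right has 1 {bay}.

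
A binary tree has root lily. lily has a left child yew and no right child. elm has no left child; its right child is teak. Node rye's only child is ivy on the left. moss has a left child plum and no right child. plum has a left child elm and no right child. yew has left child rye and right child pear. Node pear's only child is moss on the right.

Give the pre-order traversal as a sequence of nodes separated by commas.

Pre-order visits the node, then its left subtree, then its right subtree.
Visit lily.
At lily: go left to yew.
  Visit yew.
  At yew: go left to rye.
    Visit rye.
    At rye: go left to ivy.
      ivy is a leaf — visit ivy.
    At rye: no right child.
  At yew: go right to pear.
    Visit pear.
    At pear: no left child.
    At pear: go right to moss.
      Visit moss.
      At moss: go left to plum.
        Visit plum.
        At plum: go left to elm.
          Visit elm.
          At elm: no left child.
          At elm: go right to teak.
            teak is a leaf — visit teak.
        At plum: no right child.
      At moss: no right child.
At lily: no right child.

lily, yew, rye, ivy, pear, moss, plum, elm, teak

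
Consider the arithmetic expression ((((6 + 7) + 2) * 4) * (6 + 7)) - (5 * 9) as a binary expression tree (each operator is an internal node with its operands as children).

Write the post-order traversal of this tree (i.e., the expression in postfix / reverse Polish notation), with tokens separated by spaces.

Post-order on an expression tree gives postfix notation: for each operator, emit left operand, right operand, then the operator.

6 7 + 2 + 4 * 6 7 + * 5 9 * -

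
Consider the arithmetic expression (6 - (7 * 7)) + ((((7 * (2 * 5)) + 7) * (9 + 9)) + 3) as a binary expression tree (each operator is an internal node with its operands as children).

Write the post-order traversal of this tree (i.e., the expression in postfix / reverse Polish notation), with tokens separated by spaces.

6 7 7 * - 7 2 5 * * 7 + 9 9 + * 3 + +

Post-order on an expression tree gives postfix notation: for each operator, emit left operand, right operand, then the operator.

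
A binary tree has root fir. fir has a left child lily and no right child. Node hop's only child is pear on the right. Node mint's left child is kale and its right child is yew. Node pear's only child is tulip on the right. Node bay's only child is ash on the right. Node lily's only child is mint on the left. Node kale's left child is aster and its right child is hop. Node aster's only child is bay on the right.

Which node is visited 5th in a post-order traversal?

pear

Post-order visits the left subtree, then the right subtree, then the node.
At fir: go left to lily.
  At lily: go left to mint.
    At mint: go left to kale.
      At kale: go left to aster.
        At aster: no left child.
        At aster: go right to bay.
          At bay: no left child.
          At bay: go right to ash.
            ash is a leaf — visit ash.
          Visit bay.
        Visit aster.
      At kale: go right to hop.
        At hop: no left child.
        At hop: go right to pear.
          At pear: no left child.
          At pear: go right to tulip.
            tulip is a leaf — visit tulip.
          Visit pear.
        Visit hop.
      Visit kale.
    At mint: go right to yew.
      yew is a leaf — visit yew.
    Visit mint.
  At lily: no right child.
  Visit lily.
At fir: no right child.
Visit fir.
Full post-order sequence: ash, bay, aster, tulip, pear, hop, kale, yew, mint, lily, fir.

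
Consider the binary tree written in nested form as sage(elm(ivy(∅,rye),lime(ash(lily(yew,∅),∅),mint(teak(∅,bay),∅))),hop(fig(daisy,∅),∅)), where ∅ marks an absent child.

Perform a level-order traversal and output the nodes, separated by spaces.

Level-order visits nodes level by level from the root, left to right within each level.
Level 0: sage
Level 1: elm, hop
Level 2: ivy, lime, fig
Level 3: rye, ash, mint, daisy
Level 4: lily, teak
Level 5: yew, bay

sage elm hop ivy lime fig rye ash mint daisy lily teak yew bay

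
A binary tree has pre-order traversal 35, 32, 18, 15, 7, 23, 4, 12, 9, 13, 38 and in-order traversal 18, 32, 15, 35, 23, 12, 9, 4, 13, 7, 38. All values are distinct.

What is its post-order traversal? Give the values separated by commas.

The first element of pre-order is the root; it splits in-order into left and right subtrees.
Root 35: left subtree has 3 nodes {18, 32, 15}, right has 7 {23, 12, 9, 4, 13, 7, 38}.
  Root 32: left subtree has 1 node {18}, right has 1 {15}.
  Root 7: left subtree has 5 nodes {23, 12, 9, 4, 13}, right has 1 {38}.
    Root 23: left subtree has 0 nodes { }, right has 4 {12, 9, 4, 13}.
      Root 4: left subtree has 2 nodes {12, 9}, right has 1 {13}.
        Root 12: left subtree has 0 nodes { }, right has 1 {9}.

18, 15, 32, 9, 12, 13, 4, 23, 38, 7, 35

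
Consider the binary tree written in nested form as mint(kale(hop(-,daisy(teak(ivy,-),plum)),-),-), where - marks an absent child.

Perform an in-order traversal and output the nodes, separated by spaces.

hop ivy teak daisy plum kale mint

In-order visits the left subtree, then the node, then the right subtree.
At mint: go left to kale.
  At kale: go left to hop.
    At hop: no left child.
    Visit hop.
    At hop: go right to daisy.
      At daisy: go left to teak.
        At teak: go left to ivy.
          ivy is a leaf — visit ivy.
        Visit teak.
        At teak: no right child.
      Visit daisy.
      At daisy: go right to plum.
        plum is a leaf — visit plum.
  Visit kale.
  At kale: no right child.
Visit mint.
At mint: no right child.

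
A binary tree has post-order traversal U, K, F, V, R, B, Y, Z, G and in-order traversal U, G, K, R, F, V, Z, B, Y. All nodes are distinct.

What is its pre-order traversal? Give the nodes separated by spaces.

The last element of post-order is the root; it splits in-order into left and right subtrees.
Root G: left subtree has 1 node {U}, right has 7 {K, R, F, V, Z, B, Y}.
  Root Z: left subtree has 4 nodes {K, R, F, V}, right has 2 {B, Y}.
    Root R: left subtree has 1 node {K}, right has 2 {F, V}.
      Root V: left subtree has 1 node {F}, right has 0 { }.
    Root Y: left subtree has 1 node {B}, right has 0 { }.

G U Z R K V F Y B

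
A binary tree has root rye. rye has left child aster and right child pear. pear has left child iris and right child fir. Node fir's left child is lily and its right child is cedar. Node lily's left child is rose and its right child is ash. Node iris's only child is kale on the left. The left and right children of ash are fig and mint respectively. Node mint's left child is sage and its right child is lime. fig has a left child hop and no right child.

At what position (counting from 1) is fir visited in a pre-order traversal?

Pre-order visits the node, then its left subtree, then its right subtree.
Visit rye.
At rye: go left to aster.
  aster is a leaf — visit aster.
At rye: go right to pear.
  Visit pear.
  At pear: go left to iris.
    Visit iris.
    At iris: go left to kale.
      kale is a leaf — visit kale.
    At iris: no right child.
  At pear: go right to fir.
    Visit fir.
    At fir: go left to lily.
      Visit lily.
      At lily: go left to rose.
        rose is a leaf — visit rose.
      At lily: go right to ash.
        Visit ash.
        At ash: go left to fig.
          Visit fig.
          At fig: go left to hop.
            hop is a leaf — visit hop.
          At fig: no right child.
        At ash: go right to mint.
          Visit mint.
          At mint: go left to sage.
            sage is a leaf — visit sage.
          At mint: go right to lime.
            lime is a leaf — visit lime.
    At fir: go right to cedar.
      cedar is a leaf — visit cedar.
Full pre-order sequence: rye, aster, pear, iris, kale, fir, lily, rose, ash, fig, hop, mint, sage, lime, cedar.

6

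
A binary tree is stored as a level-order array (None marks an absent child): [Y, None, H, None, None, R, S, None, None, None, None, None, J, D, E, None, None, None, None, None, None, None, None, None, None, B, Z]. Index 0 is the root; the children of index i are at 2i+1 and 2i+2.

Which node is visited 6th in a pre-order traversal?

Z

Pre-order visits the node, then its left subtree, then its right subtree.
Visit Y.
At Y: no left child.
At Y: go right to H.
  Visit H.
  At H: go left to R.
    Visit R.
    At R: no left child.
    At R: go right to J.
      Visit J.
      At J: go left to B.
        B is a leaf — visit B.
      At J: go right to Z.
        Z is a leaf — visit Z.
  At H: go right to S.
    Visit S.
    At S: go left to D.
      D is a leaf — visit D.
    At S: go right to E.
      E is a leaf — visit E.
Full pre-order sequence: Y, H, R, J, B, Z, S, D, E.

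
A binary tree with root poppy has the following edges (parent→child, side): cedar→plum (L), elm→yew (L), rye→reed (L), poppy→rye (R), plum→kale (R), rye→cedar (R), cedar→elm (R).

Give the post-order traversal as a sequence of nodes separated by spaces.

reed kale plum yew elm cedar rye poppy

Post-order visits the left subtree, then the right subtree, then the node.
At poppy: no left child.
At poppy: go right to rye.
  At rye: go left to reed.
    reed is a leaf — visit reed.
  At rye: go right to cedar.
    At cedar: go left to plum.
      At plum: no left child.
      At plum: go right to kale.
        kale is a leaf — visit kale.
      Visit plum.
    At cedar: go right to elm.
      At elm: go left to yew.
        yew is a leaf — visit yew.
      At elm: no right child.
      Visit elm.
    Visit cedar.
  Visit rye.
Visit poppy.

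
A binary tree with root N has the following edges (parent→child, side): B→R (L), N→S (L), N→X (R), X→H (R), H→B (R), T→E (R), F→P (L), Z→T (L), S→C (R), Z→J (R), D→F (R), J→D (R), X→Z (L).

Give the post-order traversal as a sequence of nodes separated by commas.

Post-order visits the left subtree, then the right subtree, then the node.
At N: go left to S.
  At S: no left child.
  At S: go right to C.
    C is a leaf — visit C.
  Visit S.
At N: go right to X.
  At X: go left to Z.
    At Z: go left to T.
      At T: no left child.
      At T: go right to E.
        E is a leaf — visit E.
      Visit T.
    At Z: go right to J.
      At J: no left child.
      At J: go right to D.
        At D: no left child.
        At D: go right to F.
          At F: go left to P.
            P is a leaf — visit P.
          At F: no right child.
          Visit F.
        Visit D.
      Visit J.
    Visit Z.
  At X: go right to H.
    At H: no left child.
    At H: go right to B.
      At B: go left to R.
        R is a leaf — visit R.
      At B: no right child.
      Visit B.
    Visit H.
  Visit X.
Visit N.

C, S, E, T, P, F, D, J, Z, R, B, H, X, N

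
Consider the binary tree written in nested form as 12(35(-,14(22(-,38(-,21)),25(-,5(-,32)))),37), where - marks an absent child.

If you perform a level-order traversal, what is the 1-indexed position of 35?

2

Level-order visits nodes level by level from the root, left to right within each level.
Level 0: 12
Level 1: 35, 37
Level 2: 14
Level 3: 22, 25
Level 4: 38, 5
Level 5: 21, 32
Full level-order sequence: 12, 35, 37, 14, 22, 25, 38, 5, 21, 32.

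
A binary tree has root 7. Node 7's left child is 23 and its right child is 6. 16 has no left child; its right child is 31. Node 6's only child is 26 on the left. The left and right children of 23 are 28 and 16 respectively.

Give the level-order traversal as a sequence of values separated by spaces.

Level-order visits nodes level by level from the root, left to right within each level.
Level 0: 7
Level 1: 23, 6
Level 2: 28, 16, 26
Level 3: 31

7 23 6 28 16 26 31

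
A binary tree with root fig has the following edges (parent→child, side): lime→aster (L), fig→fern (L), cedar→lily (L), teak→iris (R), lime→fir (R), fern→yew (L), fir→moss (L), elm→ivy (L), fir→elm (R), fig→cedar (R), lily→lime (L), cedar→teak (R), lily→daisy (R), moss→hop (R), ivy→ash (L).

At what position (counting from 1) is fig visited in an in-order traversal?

3

In-order visits the left subtree, then the node, then the right subtree.
At fig: go left to fern.
  At fern: go left to yew.
    yew is a leaf — visit yew.
  Visit fern.
  At fern: no right child.
Visit fig.
At fig: go right to cedar.
  At cedar: go left to lily.
    At lily: go left to lime.
      At lime: go left to aster.
        aster is a leaf — visit aster.
      Visit lime.
      At lime: go right to fir.
        At fir: go left to moss.
          At moss: no left child.
          Visit moss.
          At moss: go right to hop.
            hop is a leaf — visit hop.
        Visit fir.
        At fir: go right to elm.
          At elm: go left to ivy.
            At ivy: go left to ash.
              ash is a leaf — visit ash.
            Visit ivy.
            At ivy: no right child.
          Visit elm.
          At elm: no right child.
    Visit lily.
    At lily: go right to daisy.
      daisy is a leaf — visit daisy.
  Visit cedar.
  At cedar: go right to teak.
    At teak: no left child.
    Visit teak.
    At teak: go right to iris.
      iris is a leaf — visit iris.
Full in-order sequence: yew, fern, fig, aster, lime, moss, hop, fir, ash, ivy, elm, lily, daisy, cedar, teak, iris.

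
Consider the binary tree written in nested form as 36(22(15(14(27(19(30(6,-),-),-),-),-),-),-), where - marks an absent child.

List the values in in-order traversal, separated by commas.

6, 30, 19, 27, 14, 15, 22, 36

In-order visits the left subtree, then the node, then the right subtree.
At 36: go left to 22.
  At 22: go left to 15.
    At 15: go left to 14.
      At 14: go left to 27.
        At 27: go left to 19.
          At 19: go left to 30.
            At 30: go left to 6.
              6 is a leaf — visit 6.
            Visit 30.
            At 30: no right child.
          Visit 19.
          At 19: no right child.
        Visit 27.
        At 27: no right child.
      Visit 14.
      At 14: no right child.
    Visit 15.
    At 15: no right child.
  Visit 22.
  At 22: no right child.
Visit 36.
At 36: no right child.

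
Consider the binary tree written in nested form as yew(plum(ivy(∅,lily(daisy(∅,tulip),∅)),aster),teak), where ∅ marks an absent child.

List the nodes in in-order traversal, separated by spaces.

ivy daisy tulip lily plum aster yew teak

In-order visits the left subtree, then the node, then the right subtree.
At yew: go left to plum.
  At plum: go left to ivy.
    At ivy: no left child.
    Visit ivy.
    At ivy: go right to lily.
      At lily: go left to daisy.
        At daisy: no left child.
        Visit daisy.
        At daisy: go right to tulip.
          tulip is a leaf — visit tulip.
      Visit lily.
      At lily: no right child.
  Visit plum.
  At plum: go right to aster.
    aster is a leaf — visit aster.
Visit yew.
At yew: go right to teak.
  teak is a leaf — visit teak.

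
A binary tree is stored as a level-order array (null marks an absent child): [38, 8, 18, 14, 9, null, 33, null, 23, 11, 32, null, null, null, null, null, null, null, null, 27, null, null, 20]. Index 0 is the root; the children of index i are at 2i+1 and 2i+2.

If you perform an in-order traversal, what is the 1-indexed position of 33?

In-order visits the left subtree, then the node, then the right subtree.
At 38: go left to 8.
  At 8: go left to 14.
    At 14: no left child.
    Visit 14.
    At 14: go right to 23.
      23 is a leaf — visit 23.
  Visit 8.
  At 8: go right to 9.
    At 9: go left to 11.
      At 11: go left to 27.
        27 is a leaf — visit 27.
      Visit 11.
      At 11: no right child.
    Visit 9.
    At 9: go right to 32.
      At 32: no left child.
      Visit 32.
      At 32: go right to 20.
        20 is a leaf — visit 20.
Visit 38.
At 38: go right to 18.
  At 18: no left child.
  Visit 18.
  At 18: go right to 33.
    33 is a leaf — visit 33.
Full in-order sequence: 14, 23, 8, 27, 11, 9, 32, 20, 38, 18, 33.

11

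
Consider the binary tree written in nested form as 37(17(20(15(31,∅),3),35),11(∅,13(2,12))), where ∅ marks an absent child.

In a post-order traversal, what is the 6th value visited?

Post-order visits the left subtree, then the right subtree, then the node.
At 37: go left to 17.
  At 17: go left to 20.
    At 20: go left to 15.
      At 15: go left to 31.
        31 is a leaf — visit 31.
      At 15: no right child.
      Visit 15.
    At 20: go right to 3.
      3 is a leaf — visit 3.
    Visit 20.
  At 17: go right to 35.
    35 is a leaf — visit 35.
  Visit 17.
At 37: go right to 11.
  At 11: no left child.
  At 11: go right to 13.
    At 13: go left to 2.
      2 is a leaf — visit 2.
    At 13: go right to 12.
      12 is a leaf — visit 12.
    Visit 13.
  Visit 11.
Visit 37.
Full post-order sequence: 31, 15, 3, 20, 35, 17, 2, 12, 13, 11, 37.

17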